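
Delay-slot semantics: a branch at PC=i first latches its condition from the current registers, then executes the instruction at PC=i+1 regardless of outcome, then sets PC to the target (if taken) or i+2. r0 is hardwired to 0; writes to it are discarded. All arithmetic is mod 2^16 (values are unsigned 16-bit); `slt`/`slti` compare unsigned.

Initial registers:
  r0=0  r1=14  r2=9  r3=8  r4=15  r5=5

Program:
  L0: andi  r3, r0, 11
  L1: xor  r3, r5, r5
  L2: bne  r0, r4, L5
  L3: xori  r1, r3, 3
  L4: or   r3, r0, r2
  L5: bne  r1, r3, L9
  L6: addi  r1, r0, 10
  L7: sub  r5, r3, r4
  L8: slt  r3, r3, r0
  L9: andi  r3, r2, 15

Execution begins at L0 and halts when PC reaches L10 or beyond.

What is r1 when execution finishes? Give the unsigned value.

10

  step pc=0: andi  r3, r0, 11  regs=(0,14,9,0,15,5)
  step pc=1: xor  r3, r5, r5  regs=(0,14,9,0,15,5)
  step pc=2: bne  r0, r4, L5  cond=T  regs=(0,14,9,0,15,5)
  step pc=3: xori  r1, r3, 3  regs=(0,3,9,0,15,5)
  step pc=5: bne  r1, r3, L9  cond=T  regs=(0,3,9,0,15,5)
  step pc=6: addi  r1, r0, 10  regs=(0,10,9,0,15,5)
  step pc=9: andi  r3, r2, 15  regs=(0,10,9,9,15,5)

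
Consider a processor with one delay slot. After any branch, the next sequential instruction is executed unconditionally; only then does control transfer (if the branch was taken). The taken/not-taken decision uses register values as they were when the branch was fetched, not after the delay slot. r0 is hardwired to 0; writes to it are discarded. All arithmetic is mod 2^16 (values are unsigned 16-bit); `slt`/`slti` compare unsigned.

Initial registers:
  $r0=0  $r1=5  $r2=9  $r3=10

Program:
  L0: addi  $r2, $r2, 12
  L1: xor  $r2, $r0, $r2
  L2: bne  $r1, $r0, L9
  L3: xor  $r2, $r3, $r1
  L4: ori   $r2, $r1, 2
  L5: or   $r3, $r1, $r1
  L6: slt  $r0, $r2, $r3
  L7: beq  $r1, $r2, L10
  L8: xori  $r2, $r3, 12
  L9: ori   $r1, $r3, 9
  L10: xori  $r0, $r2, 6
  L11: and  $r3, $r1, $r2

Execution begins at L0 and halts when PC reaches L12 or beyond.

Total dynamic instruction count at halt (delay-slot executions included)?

PC=0  addi  $r2, $r2, 12     | $r0=0 $r1=5 $r2=21 $r3=10
PC=1  xor  $r2, $r0, $r2     | $r0=0 $r1=5 $r2=21 $r3=10
PC=2  bne  $r1, $r0, L9      | $r0=0 $r1=5 $r2=21 $r3=10  [TAKEN]
PC=3  xor  $r2, $r3, $r1     | $r0=0 $r1=5 $r2=15 $r3=10
PC=9  ori   $r1, $r3, 9      | $r0=0 $r1=11 $r2=15 $r3=10
PC=10 xori  $r0, $r2, 6      | $r0=0 $r1=11 $r2=15 $r3=10
PC=11 and  $r3, $r1, $r2     | $r0=0 $r1=11 $r2=15 $r3=11

7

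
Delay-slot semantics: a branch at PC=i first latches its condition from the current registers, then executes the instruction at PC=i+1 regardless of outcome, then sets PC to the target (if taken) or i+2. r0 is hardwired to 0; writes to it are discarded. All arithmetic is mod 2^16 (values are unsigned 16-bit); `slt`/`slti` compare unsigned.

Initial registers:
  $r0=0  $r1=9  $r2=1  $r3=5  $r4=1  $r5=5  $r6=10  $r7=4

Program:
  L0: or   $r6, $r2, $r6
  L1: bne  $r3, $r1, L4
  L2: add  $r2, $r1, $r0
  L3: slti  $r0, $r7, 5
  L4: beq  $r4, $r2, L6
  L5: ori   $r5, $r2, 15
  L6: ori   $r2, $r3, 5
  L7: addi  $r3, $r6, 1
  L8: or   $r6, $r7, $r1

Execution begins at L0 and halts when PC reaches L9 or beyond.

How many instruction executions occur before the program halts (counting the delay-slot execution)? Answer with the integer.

  step pc=0: or   $r6, $r2, $r6  regs=(0,9,1,5,1,5,11,4)
  step pc=1: bne  $r3, $r1, L4  cond=T  regs=(0,9,1,5,1,5,11,4)
  step pc=2: add  $r2, $r1, $r0  regs=(0,9,9,5,1,5,11,4)
  step pc=4: beq  $r4, $r2, L6  cond=F  regs=(0,9,9,5,1,5,11,4)
  step pc=5: ori   $r5, $r2, 15  regs=(0,9,9,5,1,15,11,4)
  step pc=6: ori   $r2, $r3, 5  regs=(0,9,5,5,1,15,11,4)
  step pc=7: addi  $r3, $r6, 1  regs=(0,9,5,12,1,15,11,4)
  step pc=8: or   $r6, $r7, $r1  regs=(0,9,5,12,1,15,13,4)

8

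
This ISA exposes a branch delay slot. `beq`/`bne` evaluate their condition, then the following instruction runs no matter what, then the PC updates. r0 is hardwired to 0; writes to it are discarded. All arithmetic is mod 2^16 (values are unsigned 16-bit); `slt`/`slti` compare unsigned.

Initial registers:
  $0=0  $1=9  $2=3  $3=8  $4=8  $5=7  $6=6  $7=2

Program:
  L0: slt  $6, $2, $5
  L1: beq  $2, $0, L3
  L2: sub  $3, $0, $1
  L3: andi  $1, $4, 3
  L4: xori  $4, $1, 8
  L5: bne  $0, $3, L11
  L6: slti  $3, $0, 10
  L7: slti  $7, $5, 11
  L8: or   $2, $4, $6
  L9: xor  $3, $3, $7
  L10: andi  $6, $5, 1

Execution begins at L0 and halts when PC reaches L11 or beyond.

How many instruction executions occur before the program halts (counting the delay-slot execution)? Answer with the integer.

7

[0] slt  $6, $2, $5  →  {$0:0, $1:9, $2:3, $3:8, $4:8, $5:7, $6:1, $7:2}
[1] beq  $2, $0, L3  →  {$0:0, $1:9, $2:3, $3:8, $4:8, $5:7, $6:1, $7:2}  ⟨branch fallthrough⟩
[2] sub  $3, $0, $1  →  {$0:0, $1:9, $2:3, $3:65527, $4:8, $5:7, $6:1, $7:2}
[3] andi  $1, $4, 3  →  {$0:0, $1:0, $2:3, $3:65527, $4:8, $5:7, $6:1, $7:2}
[4] xori  $4, $1, 8  →  {$0:0, $1:0, $2:3, $3:65527, $4:8, $5:7, $6:1, $7:2}
[5] bne  $0, $3, L11  →  {$0:0, $1:0, $2:3, $3:65527, $4:8, $5:7, $6:1, $7:2}  ⟨branch taken⟩
[6] slti  $3, $0, 10  →  {$0:0, $1:0, $2:3, $3:1, $4:8, $5:7, $6:1, $7:2}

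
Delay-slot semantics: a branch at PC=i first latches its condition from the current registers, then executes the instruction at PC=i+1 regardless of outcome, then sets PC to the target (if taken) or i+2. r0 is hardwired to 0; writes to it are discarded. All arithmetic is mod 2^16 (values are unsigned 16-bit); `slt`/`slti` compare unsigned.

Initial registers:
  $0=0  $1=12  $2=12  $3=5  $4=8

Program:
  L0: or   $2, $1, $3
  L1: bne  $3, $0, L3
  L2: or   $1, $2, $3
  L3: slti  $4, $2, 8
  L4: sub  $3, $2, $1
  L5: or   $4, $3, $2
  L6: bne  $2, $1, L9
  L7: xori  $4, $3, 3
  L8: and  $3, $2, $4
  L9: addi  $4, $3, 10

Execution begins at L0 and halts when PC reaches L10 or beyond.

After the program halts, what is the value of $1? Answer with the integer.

#0 or   $2, $1, $3 ; 0/12/13/5/8
#1 bne  $3, $0, L3 ; 0/12/13/5/8 ; →target
#2 or   $1, $2, $3 ; 0/13/13/5/8
#3 slti  $4, $2, 8 ; 0/13/13/5/0
#4 sub  $3, $2, $1 ; 0/13/13/0/0
#5 or   $4, $3, $2 ; 0/13/13/0/13
#6 bne  $2, $1, L9 ; 0/13/13/0/13 ; →fallthru
#7 xori  $4, $3, 3 ; 0/13/13/0/3
#8 and  $3, $2, $4 ; 0/13/13/1/3
#9 addi  $4, $3, 10 ; 0/13/13/1/11

13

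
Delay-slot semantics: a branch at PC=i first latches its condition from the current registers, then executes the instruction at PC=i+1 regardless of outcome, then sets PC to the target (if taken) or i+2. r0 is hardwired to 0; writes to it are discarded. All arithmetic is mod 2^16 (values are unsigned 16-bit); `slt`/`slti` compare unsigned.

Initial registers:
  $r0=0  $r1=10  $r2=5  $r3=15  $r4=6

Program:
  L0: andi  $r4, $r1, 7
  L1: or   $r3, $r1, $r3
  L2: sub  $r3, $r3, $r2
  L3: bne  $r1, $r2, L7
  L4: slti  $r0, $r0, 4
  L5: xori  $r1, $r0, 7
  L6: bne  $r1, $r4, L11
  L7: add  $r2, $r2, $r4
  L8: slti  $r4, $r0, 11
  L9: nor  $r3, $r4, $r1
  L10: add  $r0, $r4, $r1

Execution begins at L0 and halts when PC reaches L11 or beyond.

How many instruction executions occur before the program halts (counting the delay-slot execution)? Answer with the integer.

9

#0 andi  $r4, $r1, 7 ; 0/10/5/15/2
#1 or   $r3, $r1, $r3 ; 0/10/5/15/2
#2 sub  $r3, $r3, $r2 ; 0/10/5/10/2
#3 bne  $r1, $r2, L7 ; 0/10/5/10/2 ; →target
#4 slti  $r0, $r0, 4 ; 0/10/5/10/2
#7 add  $r2, $r2, $r4 ; 0/10/7/10/2
#8 slti  $r4, $r0, 11 ; 0/10/7/10/1
#9 nor  $r3, $r4, $r1 ; 0/10/7/65524/1
#10 add  $r0, $r4, $r1 ; 0/10/7/65524/1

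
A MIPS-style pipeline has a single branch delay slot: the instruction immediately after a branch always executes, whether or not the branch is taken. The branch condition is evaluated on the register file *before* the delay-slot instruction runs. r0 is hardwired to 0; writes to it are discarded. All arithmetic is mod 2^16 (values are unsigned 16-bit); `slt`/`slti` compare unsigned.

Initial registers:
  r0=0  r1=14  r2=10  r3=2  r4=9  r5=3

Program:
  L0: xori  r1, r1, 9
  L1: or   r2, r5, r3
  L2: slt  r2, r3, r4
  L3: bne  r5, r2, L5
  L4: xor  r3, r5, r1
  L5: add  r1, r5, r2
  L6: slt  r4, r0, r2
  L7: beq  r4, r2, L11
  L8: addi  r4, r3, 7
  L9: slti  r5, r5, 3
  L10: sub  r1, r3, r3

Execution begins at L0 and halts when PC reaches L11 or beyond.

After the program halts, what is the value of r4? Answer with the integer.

11

PC=0  xori  r1, r1, 9        | r0=0 r1=7 r2=10 r3=2 r4=9 r5=3
PC=1  or   r2, r5, r3        | r0=0 r1=7 r2=3 r3=2 r4=9 r5=3
PC=2  slt  r2, r3, r4        | r0=0 r1=7 r2=1 r3=2 r4=9 r5=3
PC=3  bne  r5, r2, L5        | r0=0 r1=7 r2=1 r3=2 r4=9 r5=3  [TAKEN]
PC=4  xor  r3, r5, r1        | r0=0 r1=7 r2=1 r3=4 r4=9 r5=3
PC=5  add  r1, r5, r2        | r0=0 r1=4 r2=1 r3=4 r4=9 r5=3
PC=6  slt  r4, r0, r2        | r0=0 r1=4 r2=1 r3=4 r4=1 r5=3
PC=7  beq  r4, r2, L11       | r0=0 r1=4 r2=1 r3=4 r4=1 r5=3  [TAKEN]
PC=8  addi  r4, r3, 7        | r0=0 r1=4 r2=1 r3=4 r4=11 r5=3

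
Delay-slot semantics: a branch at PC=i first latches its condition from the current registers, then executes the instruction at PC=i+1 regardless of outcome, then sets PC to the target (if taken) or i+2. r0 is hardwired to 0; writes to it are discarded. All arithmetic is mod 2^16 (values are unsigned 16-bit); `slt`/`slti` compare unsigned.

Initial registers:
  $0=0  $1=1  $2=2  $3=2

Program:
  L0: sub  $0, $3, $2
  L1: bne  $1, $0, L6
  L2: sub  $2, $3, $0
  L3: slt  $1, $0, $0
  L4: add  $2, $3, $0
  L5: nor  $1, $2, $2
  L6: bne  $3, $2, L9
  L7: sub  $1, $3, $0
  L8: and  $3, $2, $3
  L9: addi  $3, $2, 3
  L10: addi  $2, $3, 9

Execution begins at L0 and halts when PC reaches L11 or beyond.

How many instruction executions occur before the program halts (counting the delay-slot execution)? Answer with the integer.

8

PC=0  sub  $0, $3, $2        | $0=0 $1=1 $2=2 $3=2
PC=1  bne  $1, $0, L6        | $0=0 $1=1 $2=2 $3=2  [TAKEN]
PC=2  sub  $2, $3, $0        | $0=0 $1=1 $2=2 $3=2
PC=6  bne  $3, $2, L9        | $0=0 $1=1 $2=2 $3=2  [not taken]
PC=7  sub  $1, $3, $0        | $0=0 $1=2 $2=2 $3=2
PC=8  and  $3, $2, $3        | $0=0 $1=2 $2=2 $3=2
PC=9  addi  $3, $2, 3        | $0=0 $1=2 $2=2 $3=5
PC=10 addi  $2, $3, 9        | $0=0 $1=2 $2=14 $3=5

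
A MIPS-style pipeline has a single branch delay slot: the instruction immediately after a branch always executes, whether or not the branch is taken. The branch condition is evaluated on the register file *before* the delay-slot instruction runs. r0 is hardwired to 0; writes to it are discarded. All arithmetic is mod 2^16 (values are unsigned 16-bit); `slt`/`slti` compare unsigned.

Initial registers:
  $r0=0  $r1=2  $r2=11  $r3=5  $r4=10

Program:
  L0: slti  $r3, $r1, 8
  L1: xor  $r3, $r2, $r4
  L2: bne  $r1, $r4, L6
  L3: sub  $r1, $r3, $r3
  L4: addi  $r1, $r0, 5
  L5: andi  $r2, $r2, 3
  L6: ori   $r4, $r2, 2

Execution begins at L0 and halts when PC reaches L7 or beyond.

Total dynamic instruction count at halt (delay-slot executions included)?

PC=0  slti  $r3, $r1, 8      | $r0=0 $r1=2 $r2=11 $r3=1 $r4=10
PC=1  xor  $r3, $r2, $r4     | $r0=0 $r1=2 $r2=11 $r3=1 $r4=10
PC=2  bne  $r1, $r4, L6      | $r0=0 $r1=2 $r2=11 $r3=1 $r4=10  [TAKEN]
PC=3  sub  $r1, $r3, $r3     | $r0=0 $r1=0 $r2=11 $r3=1 $r4=10
PC=6  ori   $r4, $r2, 2      | $r0=0 $r1=0 $r2=11 $r3=1 $r4=11

5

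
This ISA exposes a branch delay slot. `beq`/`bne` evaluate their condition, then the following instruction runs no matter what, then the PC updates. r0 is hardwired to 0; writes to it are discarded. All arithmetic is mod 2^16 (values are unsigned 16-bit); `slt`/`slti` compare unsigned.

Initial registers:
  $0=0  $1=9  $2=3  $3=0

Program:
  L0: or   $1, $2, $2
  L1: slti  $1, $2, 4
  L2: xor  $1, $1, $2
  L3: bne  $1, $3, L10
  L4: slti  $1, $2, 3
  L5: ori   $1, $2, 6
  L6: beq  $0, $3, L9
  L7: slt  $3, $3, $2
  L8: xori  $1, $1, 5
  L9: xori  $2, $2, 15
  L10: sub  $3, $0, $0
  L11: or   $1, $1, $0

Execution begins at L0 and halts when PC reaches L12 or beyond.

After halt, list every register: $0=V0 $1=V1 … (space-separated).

$0=0 $1=0 $2=3 $3=0

[0] or   $1, $2, $2  →  {$0:0, $1:3, $2:3, $3:0}
[1] slti  $1, $2, 4  →  {$0:0, $1:1, $2:3, $3:0}
[2] xor  $1, $1, $2  →  {$0:0, $1:2, $2:3, $3:0}
[3] bne  $1, $3, L10  →  {$0:0, $1:2, $2:3, $3:0}  ⟨branch taken⟩
[4] slti  $1, $2, 3  →  {$0:0, $1:0, $2:3, $3:0}
[10] sub  $3, $0, $0  →  {$0:0, $1:0, $2:3, $3:0}
[11] or   $1, $1, $0  →  {$0:0, $1:0, $2:3, $3:0}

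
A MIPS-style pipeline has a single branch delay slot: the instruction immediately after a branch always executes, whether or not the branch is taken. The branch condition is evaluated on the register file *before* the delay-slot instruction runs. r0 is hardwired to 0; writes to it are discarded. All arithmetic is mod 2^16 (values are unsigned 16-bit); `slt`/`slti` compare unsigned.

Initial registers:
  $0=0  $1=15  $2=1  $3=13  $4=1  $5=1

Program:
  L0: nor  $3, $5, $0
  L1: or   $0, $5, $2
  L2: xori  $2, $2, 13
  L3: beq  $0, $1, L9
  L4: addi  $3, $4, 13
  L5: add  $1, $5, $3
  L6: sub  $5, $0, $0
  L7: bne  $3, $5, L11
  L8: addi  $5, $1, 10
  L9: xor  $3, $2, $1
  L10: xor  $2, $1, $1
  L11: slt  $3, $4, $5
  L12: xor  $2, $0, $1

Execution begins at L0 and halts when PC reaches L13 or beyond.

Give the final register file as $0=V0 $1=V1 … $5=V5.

[0] nor  $3, $5, $0  →  {$0:0, $1:15, $2:1, $3:65534, $4:1, $5:1}
[1] or   $0, $5, $2  →  {$0:0, $1:15, $2:1, $3:65534, $4:1, $5:1}
[2] xori  $2, $2, 13  →  {$0:0, $1:15, $2:12, $3:65534, $4:1, $5:1}
[3] beq  $0, $1, L9  →  {$0:0, $1:15, $2:12, $3:65534, $4:1, $5:1}  ⟨branch fallthrough⟩
[4] addi  $3, $4, 13  →  {$0:0, $1:15, $2:12, $3:14, $4:1, $5:1}
[5] add  $1, $5, $3  →  {$0:0, $1:15, $2:12, $3:14, $4:1, $5:1}
[6] sub  $5, $0, $0  →  {$0:0, $1:15, $2:12, $3:14, $4:1, $5:0}
[7] bne  $3, $5, L11  →  {$0:0, $1:15, $2:12, $3:14, $4:1, $5:0}  ⟨branch taken⟩
[8] addi  $5, $1, 10  →  {$0:0, $1:15, $2:12, $3:14, $4:1, $5:25}
[11] slt  $3, $4, $5  →  {$0:0, $1:15, $2:12, $3:1, $4:1, $5:25}
[12] xor  $2, $0, $1  →  {$0:0, $1:15, $2:15, $3:1, $4:1, $5:25}

$0=0 $1=15 $2=15 $3=1 $4=1 $5=25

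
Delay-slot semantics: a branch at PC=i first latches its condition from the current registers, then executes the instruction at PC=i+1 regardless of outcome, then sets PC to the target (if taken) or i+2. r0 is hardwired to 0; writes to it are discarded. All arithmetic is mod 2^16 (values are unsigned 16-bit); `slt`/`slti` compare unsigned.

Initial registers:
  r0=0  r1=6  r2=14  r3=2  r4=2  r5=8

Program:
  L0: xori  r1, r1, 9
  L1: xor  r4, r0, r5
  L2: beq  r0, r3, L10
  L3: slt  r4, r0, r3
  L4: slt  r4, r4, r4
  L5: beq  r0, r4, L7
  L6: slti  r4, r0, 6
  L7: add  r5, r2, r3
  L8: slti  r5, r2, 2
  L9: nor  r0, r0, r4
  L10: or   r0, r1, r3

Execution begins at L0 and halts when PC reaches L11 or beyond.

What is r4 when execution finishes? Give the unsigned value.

PC=0  xori  r1, r1, 9        | r0=0 r1=15 r2=14 r3=2 r4=2 r5=8
PC=1  xor  r4, r0, r5        | r0=0 r1=15 r2=14 r3=2 r4=8 r5=8
PC=2  beq  r0, r3, L10       | r0=0 r1=15 r2=14 r3=2 r4=8 r5=8  [not taken]
PC=3  slt  r4, r0, r3        | r0=0 r1=15 r2=14 r3=2 r4=1 r5=8
PC=4  slt  r4, r4, r4        | r0=0 r1=15 r2=14 r3=2 r4=0 r5=8
PC=5  beq  r0, r4, L7        | r0=0 r1=15 r2=14 r3=2 r4=0 r5=8  [TAKEN]
PC=6  slti  r4, r0, 6        | r0=0 r1=15 r2=14 r3=2 r4=1 r5=8
PC=7  add  r5, r2, r3        | r0=0 r1=15 r2=14 r3=2 r4=1 r5=16
PC=8  slti  r5, r2, 2        | r0=0 r1=15 r2=14 r3=2 r4=1 r5=0
PC=9  nor  r0, r0, r4        | r0=0 r1=15 r2=14 r3=2 r4=1 r5=0
PC=10 or   r0, r1, r3        | r0=0 r1=15 r2=14 r3=2 r4=1 r5=0

1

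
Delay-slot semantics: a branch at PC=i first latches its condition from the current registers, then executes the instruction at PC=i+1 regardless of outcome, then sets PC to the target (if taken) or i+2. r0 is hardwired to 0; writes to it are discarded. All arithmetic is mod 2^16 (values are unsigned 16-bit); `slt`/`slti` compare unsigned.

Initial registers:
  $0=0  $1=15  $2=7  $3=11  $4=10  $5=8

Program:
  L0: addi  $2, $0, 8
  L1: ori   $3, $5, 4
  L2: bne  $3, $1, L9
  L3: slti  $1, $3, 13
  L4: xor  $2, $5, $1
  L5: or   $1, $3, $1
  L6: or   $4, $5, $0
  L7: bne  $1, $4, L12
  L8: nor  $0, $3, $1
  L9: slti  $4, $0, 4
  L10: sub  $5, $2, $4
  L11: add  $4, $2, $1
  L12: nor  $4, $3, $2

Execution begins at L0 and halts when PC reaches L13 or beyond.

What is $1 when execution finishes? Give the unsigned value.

1

[0] addi  $2, $0, 8  →  {$0:0, $1:15, $2:8, $3:11, $4:10, $5:8}
[1] ori   $3, $5, 4  →  {$0:0, $1:15, $2:8, $3:12, $4:10, $5:8}
[2] bne  $3, $1, L9  →  {$0:0, $1:15, $2:8, $3:12, $4:10, $5:8}  ⟨branch taken⟩
[3] slti  $1, $3, 13  →  {$0:0, $1:1, $2:8, $3:12, $4:10, $5:8}
[9] slti  $4, $0, 4  →  {$0:0, $1:1, $2:8, $3:12, $4:1, $5:8}
[10] sub  $5, $2, $4  →  {$0:0, $1:1, $2:8, $3:12, $4:1, $5:7}
[11] add  $4, $2, $1  →  {$0:0, $1:1, $2:8, $3:12, $4:9, $5:7}
[12] nor  $4, $3, $2  →  {$0:0, $1:1, $2:8, $3:12, $4:65523, $5:7}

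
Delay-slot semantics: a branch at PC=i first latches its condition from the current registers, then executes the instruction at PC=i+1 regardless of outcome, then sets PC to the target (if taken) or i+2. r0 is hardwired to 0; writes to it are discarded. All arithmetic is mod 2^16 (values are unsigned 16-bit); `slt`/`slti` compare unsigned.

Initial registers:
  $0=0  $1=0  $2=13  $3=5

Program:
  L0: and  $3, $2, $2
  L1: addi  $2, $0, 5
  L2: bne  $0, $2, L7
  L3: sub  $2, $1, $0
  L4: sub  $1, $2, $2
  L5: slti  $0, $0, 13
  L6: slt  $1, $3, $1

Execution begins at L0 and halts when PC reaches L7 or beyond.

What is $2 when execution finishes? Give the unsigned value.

#0 and  $3, $2, $2 ; 0/0/13/13
#1 addi  $2, $0, 5 ; 0/0/5/13
#2 bne  $0, $2, L7 ; 0/0/5/13 ; →target
#3 sub  $2, $1, $0 ; 0/0/0/13

0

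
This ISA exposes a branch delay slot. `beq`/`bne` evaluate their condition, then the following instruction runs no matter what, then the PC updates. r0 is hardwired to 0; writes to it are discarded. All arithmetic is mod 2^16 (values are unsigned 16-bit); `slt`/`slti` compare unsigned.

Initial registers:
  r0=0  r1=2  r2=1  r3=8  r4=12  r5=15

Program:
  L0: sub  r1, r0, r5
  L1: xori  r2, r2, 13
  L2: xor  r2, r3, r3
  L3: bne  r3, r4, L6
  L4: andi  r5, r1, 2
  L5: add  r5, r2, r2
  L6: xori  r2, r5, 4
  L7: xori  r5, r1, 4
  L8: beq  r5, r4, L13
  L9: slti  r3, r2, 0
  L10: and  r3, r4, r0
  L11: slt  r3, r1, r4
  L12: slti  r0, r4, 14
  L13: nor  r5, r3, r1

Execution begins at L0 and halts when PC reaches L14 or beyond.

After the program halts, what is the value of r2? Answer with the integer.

4

PC=0  sub  r1, r0, r5        | r0=0 r1=65521 r2=1 r3=8 r4=12 r5=15
PC=1  xori  r2, r2, 13       | r0=0 r1=65521 r2=12 r3=8 r4=12 r5=15
PC=2  xor  r2, r3, r3        | r0=0 r1=65521 r2=0 r3=8 r4=12 r5=15
PC=3  bne  r3, r4, L6        | r0=0 r1=65521 r2=0 r3=8 r4=12 r5=15  [TAKEN]
PC=4  andi  r5, r1, 2        | r0=0 r1=65521 r2=0 r3=8 r4=12 r5=0
PC=6  xori  r2, r5, 4        | r0=0 r1=65521 r2=4 r3=8 r4=12 r5=0
PC=7  xori  r5, r1, 4        | r0=0 r1=65521 r2=4 r3=8 r4=12 r5=65525
PC=8  beq  r5, r4, L13       | r0=0 r1=65521 r2=4 r3=8 r4=12 r5=65525  [not taken]
PC=9  slti  r3, r2, 0        | r0=0 r1=65521 r2=4 r3=0 r4=12 r5=65525
PC=10 and  r3, r4, r0        | r0=0 r1=65521 r2=4 r3=0 r4=12 r5=65525
PC=11 slt  r3, r1, r4        | r0=0 r1=65521 r2=4 r3=0 r4=12 r5=65525
PC=12 slti  r0, r4, 14       | r0=0 r1=65521 r2=4 r3=0 r4=12 r5=65525
PC=13 nor  r5, r3, r1        | r0=0 r1=65521 r2=4 r3=0 r4=12 r5=14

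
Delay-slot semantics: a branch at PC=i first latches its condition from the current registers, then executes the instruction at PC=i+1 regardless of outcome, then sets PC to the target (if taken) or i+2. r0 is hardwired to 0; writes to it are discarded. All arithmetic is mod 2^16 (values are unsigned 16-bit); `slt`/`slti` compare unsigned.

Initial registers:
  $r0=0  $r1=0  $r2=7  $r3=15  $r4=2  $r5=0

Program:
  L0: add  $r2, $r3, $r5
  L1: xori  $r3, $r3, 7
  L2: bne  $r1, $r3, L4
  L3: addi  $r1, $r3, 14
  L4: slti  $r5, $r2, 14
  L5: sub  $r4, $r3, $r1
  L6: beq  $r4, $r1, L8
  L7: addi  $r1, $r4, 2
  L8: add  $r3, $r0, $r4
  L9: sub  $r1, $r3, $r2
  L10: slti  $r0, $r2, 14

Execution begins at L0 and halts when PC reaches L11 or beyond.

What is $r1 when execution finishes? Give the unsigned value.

  step pc=0: add  $r2, $r3, $r5  regs=(0,0,15,15,2,0)
  step pc=1: xori  $r3, $r3, 7  regs=(0,0,15,8,2,0)
  step pc=2: bne  $r1, $r3, L4  cond=T  regs=(0,0,15,8,2,0)
  step pc=3: addi  $r1, $r3, 14  regs=(0,22,15,8,2,0)
  step pc=4: slti  $r5, $r2, 14  regs=(0,22,15,8,2,0)
  step pc=5: sub  $r4, $r3, $r1  regs=(0,22,15,8,65522,0)
  step pc=6: beq  $r4, $r1, L8  cond=F  regs=(0,22,15,8,65522,0)
  step pc=7: addi  $r1, $r4, 2  regs=(0,65524,15,8,65522,0)
  step pc=8: add  $r3, $r0, $r4  regs=(0,65524,15,65522,65522,0)
  step pc=9: sub  $r1, $r3, $r2  regs=(0,65507,15,65522,65522,0)
  step pc=10: slti  $r0, $r2, 14  regs=(0,65507,15,65522,65522,0)

65507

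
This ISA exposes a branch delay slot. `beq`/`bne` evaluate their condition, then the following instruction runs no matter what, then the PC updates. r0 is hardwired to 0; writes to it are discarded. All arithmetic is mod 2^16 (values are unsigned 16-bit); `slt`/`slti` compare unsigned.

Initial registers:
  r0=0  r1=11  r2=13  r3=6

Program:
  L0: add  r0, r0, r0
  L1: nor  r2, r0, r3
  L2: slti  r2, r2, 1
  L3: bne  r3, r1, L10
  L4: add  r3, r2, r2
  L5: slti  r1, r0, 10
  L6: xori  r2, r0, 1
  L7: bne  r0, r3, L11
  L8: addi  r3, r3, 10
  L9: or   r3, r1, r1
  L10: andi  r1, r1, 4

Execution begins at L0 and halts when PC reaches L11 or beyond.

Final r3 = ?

PC=0  add  r0, r0, r0        | r0=0 r1=11 r2=13 r3=6
PC=1  nor  r2, r0, r3        | r0=0 r1=11 r2=65529 r3=6
PC=2  slti  r2, r2, 1        | r0=0 r1=11 r2=0 r3=6
PC=3  bne  r3, r1, L10       | r0=0 r1=11 r2=0 r3=6  [TAKEN]
PC=4  add  r3, r2, r2        | r0=0 r1=11 r2=0 r3=0
PC=10 andi  r1, r1, 4        | r0=0 r1=0 r2=0 r3=0

0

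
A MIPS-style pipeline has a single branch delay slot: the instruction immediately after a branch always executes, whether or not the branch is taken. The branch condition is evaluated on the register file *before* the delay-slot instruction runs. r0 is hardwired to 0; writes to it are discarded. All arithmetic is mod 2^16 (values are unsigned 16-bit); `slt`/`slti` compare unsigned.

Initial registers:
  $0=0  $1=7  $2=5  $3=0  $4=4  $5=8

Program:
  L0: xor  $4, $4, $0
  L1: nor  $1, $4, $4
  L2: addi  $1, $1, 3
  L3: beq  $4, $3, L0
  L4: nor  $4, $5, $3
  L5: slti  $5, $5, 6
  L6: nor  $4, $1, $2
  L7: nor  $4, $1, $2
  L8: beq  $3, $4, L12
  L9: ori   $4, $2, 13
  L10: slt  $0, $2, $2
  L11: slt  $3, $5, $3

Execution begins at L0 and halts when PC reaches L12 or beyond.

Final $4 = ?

13

[0] xor  $4, $4, $0  →  {$0:0, $1:7, $2:5, $3:0, $4:4, $5:8}
[1] nor  $1, $4, $4  →  {$0:0, $1:65531, $2:5, $3:0, $4:4, $5:8}
[2] addi  $1, $1, 3  →  {$0:0, $1:65534, $2:5, $3:0, $4:4, $5:8}
[3] beq  $4, $3, L0  →  {$0:0, $1:65534, $2:5, $3:0, $4:4, $5:8}  ⟨branch fallthrough⟩
[4] nor  $4, $5, $3  →  {$0:0, $1:65534, $2:5, $3:0, $4:65527, $5:8}
[5] slti  $5, $5, 6  →  {$0:0, $1:65534, $2:5, $3:0, $4:65527, $5:0}
[6] nor  $4, $1, $2  →  {$0:0, $1:65534, $2:5, $3:0, $4:0, $5:0}
[7] nor  $4, $1, $2  →  {$0:0, $1:65534, $2:5, $3:0, $4:0, $5:0}
[8] beq  $3, $4, L12  →  {$0:0, $1:65534, $2:5, $3:0, $4:0, $5:0}  ⟨branch taken⟩
[9] ori   $4, $2, 13  →  {$0:0, $1:65534, $2:5, $3:0, $4:13, $5:0}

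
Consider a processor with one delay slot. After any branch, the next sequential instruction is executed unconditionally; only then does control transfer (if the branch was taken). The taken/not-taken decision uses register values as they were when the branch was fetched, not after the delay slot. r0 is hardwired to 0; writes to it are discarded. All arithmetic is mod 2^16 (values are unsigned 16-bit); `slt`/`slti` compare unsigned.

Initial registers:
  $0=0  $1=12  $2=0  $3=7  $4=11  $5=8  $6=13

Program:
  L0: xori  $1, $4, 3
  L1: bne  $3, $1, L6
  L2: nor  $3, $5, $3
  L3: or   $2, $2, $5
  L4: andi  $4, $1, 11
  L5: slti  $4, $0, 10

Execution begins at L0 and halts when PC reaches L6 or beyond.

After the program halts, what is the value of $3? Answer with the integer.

65520

[0] xori  $1, $4, 3  →  {$0:0, $1:8, $2:0, $3:7, $4:11, $5:8, $6:13}
[1] bne  $3, $1, L6  →  {$0:0, $1:8, $2:0, $3:7, $4:11, $5:8, $6:13}  ⟨branch taken⟩
[2] nor  $3, $5, $3  →  {$0:0, $1:8, $2:0, $3:65520, $4:11, $5:8, $6:13}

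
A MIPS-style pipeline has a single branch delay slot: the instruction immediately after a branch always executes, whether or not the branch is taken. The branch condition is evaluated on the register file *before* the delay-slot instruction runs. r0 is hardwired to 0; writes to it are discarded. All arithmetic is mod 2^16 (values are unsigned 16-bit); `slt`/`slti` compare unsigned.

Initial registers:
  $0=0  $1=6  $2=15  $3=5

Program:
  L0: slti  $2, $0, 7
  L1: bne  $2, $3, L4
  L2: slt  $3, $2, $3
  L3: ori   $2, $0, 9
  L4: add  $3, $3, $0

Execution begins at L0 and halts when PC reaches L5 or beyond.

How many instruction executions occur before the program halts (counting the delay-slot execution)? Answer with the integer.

4

#0 slti  $2, $0, 7 ; 0/6/1/5
#1 bne  $2, $3, L4 ; 0/6/1/5 ; →target
#2 slt  $3, $2, $3 ; 0/6/1/1
#4 add  $3, $3, $0 ; 0/6/1/1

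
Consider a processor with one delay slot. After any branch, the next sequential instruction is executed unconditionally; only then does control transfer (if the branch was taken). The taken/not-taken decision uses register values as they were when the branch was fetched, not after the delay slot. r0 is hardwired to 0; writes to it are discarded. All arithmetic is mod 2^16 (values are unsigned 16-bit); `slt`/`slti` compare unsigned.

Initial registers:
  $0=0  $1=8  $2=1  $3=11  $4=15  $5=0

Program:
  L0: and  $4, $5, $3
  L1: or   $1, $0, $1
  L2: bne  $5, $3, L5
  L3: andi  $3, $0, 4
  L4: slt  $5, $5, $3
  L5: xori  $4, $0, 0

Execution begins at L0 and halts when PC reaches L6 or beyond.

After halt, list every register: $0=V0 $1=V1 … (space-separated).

[0] and  $4, $5, $3  →  {$0:0, $1:8, $2:1, $3:11, $4:0, $5:0}
[1] or   $1, $0, $1  →  {$0:0, $1:8, $2:1, $3:11, $4:0, $5:0}
[2] bne  $5, $3, L5  →  {$0:0, $1:8, $2:1, $3:11, $4:0, $5:0}  ⟨branch taken⟩
[3] andi  $3, $0, 4  →  {$0:0, $1:8, $2:1, $3:0, $4:0, $5:0}
[5] xori  $4, $0, 0  →  {$0:0, $1:8, $2:1, $3:0, $4:0, $5:0}

$0=0 $1=8 $2=1 $3=0 $4=0 $5=0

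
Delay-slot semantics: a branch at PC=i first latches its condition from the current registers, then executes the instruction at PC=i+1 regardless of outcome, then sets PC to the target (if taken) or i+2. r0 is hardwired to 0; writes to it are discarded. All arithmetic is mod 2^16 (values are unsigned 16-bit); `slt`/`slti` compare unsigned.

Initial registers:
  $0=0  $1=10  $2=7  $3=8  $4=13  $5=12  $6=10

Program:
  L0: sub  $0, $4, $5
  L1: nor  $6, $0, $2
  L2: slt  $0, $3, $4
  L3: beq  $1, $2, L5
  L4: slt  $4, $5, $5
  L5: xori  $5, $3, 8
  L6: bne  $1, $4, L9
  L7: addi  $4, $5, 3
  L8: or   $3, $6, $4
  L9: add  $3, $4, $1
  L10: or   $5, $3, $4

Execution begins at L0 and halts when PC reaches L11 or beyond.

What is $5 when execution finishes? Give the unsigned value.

[0] sub  $0, $4, $5  →  {$0:0, $1:10, $2:7, $3:8, $4:13, $5:12, $6:10}
[1] nor  $6, $0, $2  →  {$0:0, $1:10, $2:7, $3:8, $4:13, $5:12, $6:65528}
[2] slt  $0, $3, $4  →  {$0:0, $1:10, $2:7, $3:8, $4:13, $5:12, $6:65528}
[3] beq  $1, $2, L5  →  {$0:0, $1:10, $2:7, $3:8, $4:13, $5:12, $6:65528}  ⟨branch fallthrough⟩
[4] slt  $4, $5, $5  →  {$0:0, $1:10, $2:7, $3:8, $4:0, $5:12, $6:65528}
[5] xori  $5, $3, 8  →  {$0:0, $1:10, $2:7, $3:8, $4:0, $5:0, $6:65528}
[6] bne  $1, $4, L9  →  {$0:0, $1:10, $2:7, $3:8, $4:0, $5:0, $6:65528}  ⟨branch taken⟩
[7] addi  $4, $5, 3  →  {$0:0, $1:10, $2:7, $3:8, $4:3, $5:0, $6:65528}
[9] add  $3, $4, $1  →  {$0:0, $1:10, $2:7, $3:13, $4:3, $5:0, $6:65528}
[10] or   $5, $3, $4  →  {$0:0, $1:10, $2:7, $3:13, $4:3, $5:15, $6:65528}

15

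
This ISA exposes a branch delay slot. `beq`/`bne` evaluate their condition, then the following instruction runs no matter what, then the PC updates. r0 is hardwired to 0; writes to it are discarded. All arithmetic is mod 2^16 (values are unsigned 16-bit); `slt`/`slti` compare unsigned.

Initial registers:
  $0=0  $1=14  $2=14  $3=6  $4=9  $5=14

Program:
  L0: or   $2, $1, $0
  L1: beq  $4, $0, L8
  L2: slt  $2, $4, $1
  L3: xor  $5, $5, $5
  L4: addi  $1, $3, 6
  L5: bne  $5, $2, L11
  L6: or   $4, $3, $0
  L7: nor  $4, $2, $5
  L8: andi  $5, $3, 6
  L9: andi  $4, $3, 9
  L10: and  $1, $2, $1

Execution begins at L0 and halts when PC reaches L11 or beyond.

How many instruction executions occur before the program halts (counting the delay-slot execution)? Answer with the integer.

  step pc=0: or   $2, $1, $0  regs=(0,14,14,6,9,14)
  step pc=1: beq  $4, $0, L8  cond=F  regs=(0,14,14,6,9,14)
  step pc=2: slt  $2, $4, $1  regs=(0,14,1,6,9,14)
  step pc=3: xor  $5, $5, $5  regs=(0,14,1,6,9,0)
  step pc=4: addi  $1, $3, 6  regs=(0,12,1,6,9,0)
  step pc=5: bne  $5, $2, L11  cond=T  regs=(0,12,1,6,9,0)
  step pc=6: or   $4, $3, $0  regs=(0,12,1,6,6,0)

7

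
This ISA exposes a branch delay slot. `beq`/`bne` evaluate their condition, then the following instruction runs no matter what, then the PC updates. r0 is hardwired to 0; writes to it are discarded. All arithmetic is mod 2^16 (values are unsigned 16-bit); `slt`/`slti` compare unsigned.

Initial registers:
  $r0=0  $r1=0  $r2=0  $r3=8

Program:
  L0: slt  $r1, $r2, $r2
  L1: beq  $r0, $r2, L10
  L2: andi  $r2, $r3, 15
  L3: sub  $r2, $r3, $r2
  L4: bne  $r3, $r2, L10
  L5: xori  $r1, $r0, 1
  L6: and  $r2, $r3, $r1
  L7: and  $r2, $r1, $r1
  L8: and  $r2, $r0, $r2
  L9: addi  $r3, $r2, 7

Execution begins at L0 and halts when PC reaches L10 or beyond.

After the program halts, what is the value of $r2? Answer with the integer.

[0] slt  $r1, $r2, $r2  →  {$r0:0, $r1:0, $r2:0, $r3:8}
[1] beq  $r0, $r2, L10  →  {$r0:0, $r1:0, $r2:0, $r3:8}  ⟨branch taken⟩
[2] andi  $r2, $r3, 15  →  {$r0:0, $r1:0, $r2:8, $r3:8}

8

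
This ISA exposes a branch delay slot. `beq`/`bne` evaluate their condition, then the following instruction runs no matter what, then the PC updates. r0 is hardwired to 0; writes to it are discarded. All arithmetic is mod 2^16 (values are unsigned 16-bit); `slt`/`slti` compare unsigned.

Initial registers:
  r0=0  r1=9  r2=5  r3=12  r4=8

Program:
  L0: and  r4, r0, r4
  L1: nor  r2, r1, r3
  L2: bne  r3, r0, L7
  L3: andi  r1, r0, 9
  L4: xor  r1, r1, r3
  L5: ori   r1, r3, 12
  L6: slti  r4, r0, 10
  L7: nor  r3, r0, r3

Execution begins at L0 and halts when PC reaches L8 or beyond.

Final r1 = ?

0

  step pc=0: and  r4, r0, r4  regs=(0,9,5,12,0)
  step pc=1: nor  r2, r1, r3  regs=(0,9,65522,12,0)
  step pc=2: bne  r3, r0, L7  cond=T  regs=(0,9,65522,12,0)
  step pc=3: andi  r1, r0, 9  regs=(0,0,65522,12,0)
  step pc=7: nor  r3, r0, r3  regs=(0,0,65522,65523,0)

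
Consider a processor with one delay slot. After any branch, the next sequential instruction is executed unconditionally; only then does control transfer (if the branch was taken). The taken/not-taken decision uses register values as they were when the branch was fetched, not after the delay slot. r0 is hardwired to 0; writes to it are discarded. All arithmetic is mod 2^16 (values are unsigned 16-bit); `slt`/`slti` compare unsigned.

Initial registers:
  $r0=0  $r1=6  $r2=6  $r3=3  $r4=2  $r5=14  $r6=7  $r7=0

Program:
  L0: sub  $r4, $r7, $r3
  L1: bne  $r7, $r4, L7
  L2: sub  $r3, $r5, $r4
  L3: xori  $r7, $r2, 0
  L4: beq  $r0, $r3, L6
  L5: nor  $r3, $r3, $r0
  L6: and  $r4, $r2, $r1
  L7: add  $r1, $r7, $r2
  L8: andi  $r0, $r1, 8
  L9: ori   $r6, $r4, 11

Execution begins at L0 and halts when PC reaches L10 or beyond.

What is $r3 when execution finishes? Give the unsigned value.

17

PC=0  sub  $r4, $r7, $r3     | $r0=0 $r1=6 $r2=6 $r3=3 $r4=65533 $r5=14 $r6=7 $r7=0
PC=1  bne  $r7, $r4, L7      | $r0=0 $r1=6 $r2=6 $r3=3 $r4=65533 $r5=14 $r6=7 $r7=0  [TAKEN]
PC=2  sub  $r3, $r5, $r4     | $r0=0 $r1=6 $r2=6 $r3=17 $r4=65533 $r5=14 $r6=7 $r7=0
PC=7  add  $r1, $r7, $r2     | $r0=0 $r1=6 $r2=6 $r3=17 $r4=65533 $r5=14 $r6=7 $r7=0
PC=8  andi  $r0, $r1, 8      | $r0=0 $r1=6 $r2=6 $r3=17 $r4=65533 $r5=14 $r6=7 $r7=0
PC=9  ori   $r6, $r4, 11     | $r0=0 $r1=6 $r2=6 $r3=17 $r4=65533 $r5=14 $r6=65535 $r7=0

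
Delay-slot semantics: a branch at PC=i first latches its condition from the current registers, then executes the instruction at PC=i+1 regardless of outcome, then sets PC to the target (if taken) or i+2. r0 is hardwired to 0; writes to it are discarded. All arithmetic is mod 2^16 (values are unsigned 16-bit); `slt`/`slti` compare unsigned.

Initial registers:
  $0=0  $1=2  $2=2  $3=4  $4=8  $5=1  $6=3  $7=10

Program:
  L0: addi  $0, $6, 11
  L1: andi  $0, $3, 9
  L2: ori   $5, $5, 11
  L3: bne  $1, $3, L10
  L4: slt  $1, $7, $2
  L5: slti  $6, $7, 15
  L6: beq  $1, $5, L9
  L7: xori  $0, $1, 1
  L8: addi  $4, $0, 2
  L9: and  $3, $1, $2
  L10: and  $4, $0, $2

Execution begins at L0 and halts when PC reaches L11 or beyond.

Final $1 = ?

0

[0] addi  $0, $6, 11  →  {$0:0, $1:2, $2:2, $3:4, $4:8, $5:1, $6:3, $7:10}
[1] andi  $0, $3, 9  →  {$0:0, $1:2, $2:2, $3:4, $4:8, $5:1, $6:3, $7:10}
[2] ori   $5, $5, 11  →  {$0:0, $1:2, $2:2, $3:4, $4:8, $5:11, $6:3, $7:10}
[3] bne  $1, $3, L10  →  {$0:0, $1:2, $2:2, $3:4, $4:8, $5:11, $6:3, $7:10}  ⟨branch taken⟩
[4] slt  $1, $7, $2  →  {$0:0, $1:0, $2:2, $3:4, $4:8, $5:11, $6:3, $7:10}
[10] and  $4, $0, $2  →  {$0:0, $1:0, $2:2, $3:4, $4:0, $5:11, $6:3, $7:10}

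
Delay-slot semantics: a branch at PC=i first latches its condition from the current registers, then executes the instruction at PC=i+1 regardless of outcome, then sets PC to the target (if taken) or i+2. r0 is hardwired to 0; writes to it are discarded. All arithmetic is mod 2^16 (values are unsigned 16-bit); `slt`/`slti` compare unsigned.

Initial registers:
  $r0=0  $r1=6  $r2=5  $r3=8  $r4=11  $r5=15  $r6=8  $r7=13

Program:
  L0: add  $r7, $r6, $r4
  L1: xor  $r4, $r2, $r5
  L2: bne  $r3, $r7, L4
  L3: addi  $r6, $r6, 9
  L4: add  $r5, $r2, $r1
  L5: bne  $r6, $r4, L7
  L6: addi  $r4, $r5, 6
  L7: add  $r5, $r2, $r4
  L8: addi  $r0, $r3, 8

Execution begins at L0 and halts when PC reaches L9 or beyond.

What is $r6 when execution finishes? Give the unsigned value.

17

#0 add  $r7, $r6, $r4 ; 0/6/5/8/11/15/8/19
#1 xor  $r4, $r2, $r5 ; 0/6/5/8/10/15/8/19
#2 bne  $r3, $r7, L4 ; 0/6/5/8/10/15/8/19 ; →target
#3 addi  $r6, $r6, 9 ; 0/6/5/8/10/15/17/19
#4 add  $r5, $r2, $r1 ; 0/6/5/8/10/11/17/19
#5 bne  $r6, $r4, L7 ; 0/6/5/8/10/11/17/19 ; →target
#6 addi  $r4, $r5, 6 ; 0/6/5/8/17/11/17/19
#7 add  $r5, $r2, $r4 ; 0/6/5/8/17/22/17/19
#8 addi  $r0, $r3, 8 ; 0/6/5/8/17/22/17/19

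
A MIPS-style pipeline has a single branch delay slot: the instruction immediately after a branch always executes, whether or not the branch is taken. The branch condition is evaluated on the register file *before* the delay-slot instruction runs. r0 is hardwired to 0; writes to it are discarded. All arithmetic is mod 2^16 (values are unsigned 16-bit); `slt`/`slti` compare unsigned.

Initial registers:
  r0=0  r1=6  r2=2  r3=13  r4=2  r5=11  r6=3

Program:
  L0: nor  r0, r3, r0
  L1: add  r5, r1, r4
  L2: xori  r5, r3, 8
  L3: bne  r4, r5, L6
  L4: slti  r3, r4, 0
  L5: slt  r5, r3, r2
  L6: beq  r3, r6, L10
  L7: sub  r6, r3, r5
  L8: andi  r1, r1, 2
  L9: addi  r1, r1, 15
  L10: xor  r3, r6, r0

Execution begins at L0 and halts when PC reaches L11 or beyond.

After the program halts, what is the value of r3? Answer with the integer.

65531

#0 nor  r0, r3, r0 ; 0/6/2/13/2/11/3
#1 add  r5, r1, r4 ; 0/6/2/13/2/8/3
#2 xori  r5, r3, 8 ; 0/6/2/13/2/5/3
#3 bne  r4, r5, L6 ; 0/6/2/13/2/5/3 ; →target
#4 slti  r3, r4, 0 ; 0/6/2/0/2/5/3
#6 beq  r3, r6, L10 ; 0/6/2/0/2/5/3 ; →fallthru
#7 sub  r6, r3, r5 ; 0/6/2/0/2/5/65531
#8 andi  r1, r1, 2 ; 0/2/2/0/2/5/65531
#9 addi  r1, r1, 15 ; 0/17/2/0/2/5/65531
#10 xor  r3, r6, r0 ; 0/17/2/65531/2/5/65531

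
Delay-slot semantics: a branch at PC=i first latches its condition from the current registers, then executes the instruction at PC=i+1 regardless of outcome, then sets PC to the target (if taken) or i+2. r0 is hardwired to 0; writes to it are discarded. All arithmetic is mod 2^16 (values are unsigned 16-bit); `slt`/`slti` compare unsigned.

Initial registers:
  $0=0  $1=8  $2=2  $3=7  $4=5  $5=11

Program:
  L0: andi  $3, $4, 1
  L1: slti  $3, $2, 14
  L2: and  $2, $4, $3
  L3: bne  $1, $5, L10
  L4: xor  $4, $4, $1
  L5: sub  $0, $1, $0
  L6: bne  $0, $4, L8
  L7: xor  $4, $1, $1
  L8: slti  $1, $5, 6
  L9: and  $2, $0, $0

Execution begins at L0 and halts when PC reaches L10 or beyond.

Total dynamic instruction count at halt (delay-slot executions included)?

5

  step pc=0: andi  $3, $4, 1  regs=(0,8,2,1,5,11)
  step pc=1: slti  $3, $2, 14  regs=(0,8,2,1,5,11)
  step pc=2: and  $2, $4, $3  regs=(0,8,1,1,5,11)
  step pc=3: bne  $1, $5, L10  cond=T  regs=(0,8,1,1,5,11)
  step pc=4: xor  $4, $4, $1  regs=(0,8,1,1,13,11)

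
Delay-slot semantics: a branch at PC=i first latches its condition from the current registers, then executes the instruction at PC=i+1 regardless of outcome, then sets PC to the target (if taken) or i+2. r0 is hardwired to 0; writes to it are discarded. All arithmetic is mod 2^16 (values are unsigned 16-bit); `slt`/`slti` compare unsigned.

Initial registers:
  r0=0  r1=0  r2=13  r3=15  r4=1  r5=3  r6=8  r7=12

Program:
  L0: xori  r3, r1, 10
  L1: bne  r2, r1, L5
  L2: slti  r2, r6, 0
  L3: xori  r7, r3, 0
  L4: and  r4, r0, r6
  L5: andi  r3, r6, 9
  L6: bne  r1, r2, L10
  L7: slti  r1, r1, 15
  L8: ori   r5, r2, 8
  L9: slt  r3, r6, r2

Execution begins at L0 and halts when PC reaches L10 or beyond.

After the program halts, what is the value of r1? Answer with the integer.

[0] xori  r3, r1, 10  →  {r0:0, r1:0, r2:13, r3:10, r4:1, r5:3, r6:8, r7:12}
[1] bne  r2, r1, L5  →  {r0:0, r1:0, r2:13, r3:10, r4:1, r5:3, r6:8, r7:12}  ⟨branch taken⟩
[2] slti  r2, r6, 0  →  {r0:0, r1:0, r2:0, r3:10, r4:1, r5:3, r6:8, r7:12}
[5] andi  r3, r6, 9  →  {r0:0, r1:0, r2:0, r3:8, r4:1, r5:3, r6:8, r7:12}
[6] bne  r1, r2, L10  →  {r0:0, r1:0, r2:0, r3:8, r4:1, r5:3, r6:8, r7:12}  ⟨branch fallthrough⟩
[7] slti  r1, r1, 15  →  {r0:0, r1:1, r2:0, r3:8, r4:1, r5:3, r6:8, r7:12}
[8] ori   r5, r2, 8  →  {r0:0, r1:1, r2:0, r3:8, r4:1, r5:8, r6:8, r7:12}
[9] slt  r3, r6, r2  →  {r0:0, r1:1, r2:0, r3:0, r4:1, r5:8, r6:8, r7:12}

1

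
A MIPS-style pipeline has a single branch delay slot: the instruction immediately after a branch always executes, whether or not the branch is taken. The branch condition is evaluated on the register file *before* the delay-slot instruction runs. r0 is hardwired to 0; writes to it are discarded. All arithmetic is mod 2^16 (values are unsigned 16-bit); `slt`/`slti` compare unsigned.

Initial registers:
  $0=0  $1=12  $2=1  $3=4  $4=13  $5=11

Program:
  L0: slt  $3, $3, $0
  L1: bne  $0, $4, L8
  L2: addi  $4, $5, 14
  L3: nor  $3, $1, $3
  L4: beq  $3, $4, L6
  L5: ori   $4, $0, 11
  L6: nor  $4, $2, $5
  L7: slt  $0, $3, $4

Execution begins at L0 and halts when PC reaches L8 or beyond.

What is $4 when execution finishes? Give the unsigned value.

#0 slt  $3, $3, $0 ; 0/12/1/0/13/11
#1 bne  $0, $4, L8 ; 0/12/1/0/13/11 ; →target
#2 addi  $4, $5, 14 ; 0/12/1/0/25/11

25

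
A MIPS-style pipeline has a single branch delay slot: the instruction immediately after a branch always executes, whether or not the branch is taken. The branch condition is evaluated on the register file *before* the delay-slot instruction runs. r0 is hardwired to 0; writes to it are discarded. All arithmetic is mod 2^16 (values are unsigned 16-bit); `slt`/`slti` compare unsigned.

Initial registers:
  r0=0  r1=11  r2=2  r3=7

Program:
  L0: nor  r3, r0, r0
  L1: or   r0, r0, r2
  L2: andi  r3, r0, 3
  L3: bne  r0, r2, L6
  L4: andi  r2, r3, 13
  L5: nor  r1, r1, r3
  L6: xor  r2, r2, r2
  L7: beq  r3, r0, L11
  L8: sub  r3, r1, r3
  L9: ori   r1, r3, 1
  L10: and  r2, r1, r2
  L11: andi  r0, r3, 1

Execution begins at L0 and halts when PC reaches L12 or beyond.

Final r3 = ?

11

PC=0  nor  r3, r0, r0        | r0=0 r1=11 r2=2 r3=65535
PC=1  or   r0, r0, r2        | r0=0 r1=11 r2=2 r3=65535
PC=2  andi  r3, r0, 3        | r0=0 r1=11 r2=2 r3=0
PC=3  bne  r0, r2, L6        | r0=0 r1=11 r2=2 r3=0  [TAKEN]
PC=4  andi  r2, r3, 13       | r0=0 r1=11 r2=0 r3=0
PC=6  xor  r2, r2, r2        | r0=0 r1=11 r2=0 r3=0
PC=7  beq  r3, r0, L11       | r0=0 r1=11 r2=0 r3=0  [TAKEN]
PC=8  sub  r3, r1, r3        | r0=0 r1=11 r2=0 r3=11
PC=11 andi  r0, r3, 1        | r0=0 r1=11 r2=0 r3=11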